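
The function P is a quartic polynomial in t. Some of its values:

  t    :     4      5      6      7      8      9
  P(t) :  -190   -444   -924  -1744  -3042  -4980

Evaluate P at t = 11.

-11544

First differences: -254, -480, -820, -1298, -1938. Second differences: -226, -340, -478, -640. Third differences: -114, -138, -162. Fourth differences: -24, -24.
Level-4 differences are constant, so P has degree 4.
Fitting a degree-4 polynomial gives P(t) = -t^4 + 3t³ - 7t² - 5t + 6.
Then P(11) = -11544.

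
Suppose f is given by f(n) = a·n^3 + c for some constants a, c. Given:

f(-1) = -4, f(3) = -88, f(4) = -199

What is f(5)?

-382

From f(-1) = -4 and f(3) = -88: -1a + c = -4 and 27a + c = -88.
Subtracting: 28a = -84, so a = -3; then c = -4 − (-3)·(-1) = -7.
So f(n) = -3n³ − 7, and f(5) = -382.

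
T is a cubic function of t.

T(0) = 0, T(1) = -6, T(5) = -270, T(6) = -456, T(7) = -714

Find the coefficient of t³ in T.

Write T(t) = at³ + bt² + ct + d; the 5 given values yield a linear system in the 4 coefficients.
Solving, T(t) = -2t³ - 4t.
The coefficient of t³ is -2.

-2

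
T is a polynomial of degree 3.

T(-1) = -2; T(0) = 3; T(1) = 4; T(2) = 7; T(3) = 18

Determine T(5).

First differences: 5, 1, 3, 11. Second differences: -4, 2, 8. Third differences: 6, 6.
Level-3 differences are constant, so T has degree 3.
Fitting a degree-3 polynomial gives T(m) = m³ - 2m² + 2m + 3.
Then T(5) = 88.

88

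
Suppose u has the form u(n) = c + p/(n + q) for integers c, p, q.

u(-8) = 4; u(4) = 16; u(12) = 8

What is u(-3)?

2

(u(n) − c)(n + q) = p for each data point; the three points give a linear system in c and q, then p follows.
Solving: c = 6, q = -2, p = 20, so u(n) = 6 + 20/(n − 2).
Then u(-3) = 6 + 20/(-5) = 2.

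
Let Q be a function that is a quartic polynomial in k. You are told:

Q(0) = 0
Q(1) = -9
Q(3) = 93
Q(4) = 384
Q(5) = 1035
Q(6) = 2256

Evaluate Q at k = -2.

48

Write Q(k) = ak^4 + bk³ + ck² + dk + e; the 6 given values yield a linear system in the 5 coefficients.
Solving, Q(k) = 2k^4 - k³ - 2k² - 8k.
Then Q(-2) = 48.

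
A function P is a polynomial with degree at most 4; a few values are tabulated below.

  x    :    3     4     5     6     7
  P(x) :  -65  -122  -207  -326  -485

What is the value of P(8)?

-690

Write P(x) = ax^4 + bx³ + cx² + dx + e; the 5 given values yield a linear system in the 5 coefficients.
Solving, the leading coefficient vanishes, and P(x) = -x³ - 2x² - 6x - 2.
Then P(8) = -690.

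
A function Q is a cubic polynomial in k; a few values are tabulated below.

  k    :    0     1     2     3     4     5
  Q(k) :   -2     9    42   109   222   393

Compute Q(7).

957

First differences: 11, 33, 67, 113, 171. Second differences: 22, 34, 46, 58. Third differences: 12, 12, 12.
Level-3 differences are constant, so Q has degree 3.
Fitting a degree-3 polynomial gives Q(k) = 2k³ + 5k² + 4k - 2.
Then Q(7) = 957.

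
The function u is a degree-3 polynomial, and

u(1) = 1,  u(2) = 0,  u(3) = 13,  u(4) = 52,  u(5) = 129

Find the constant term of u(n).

4

Write u(n) = an³ + bn² + cn + d; the 5 given values yield a linear system in the 4 coefficients.
Solving, u(n) = 2n³ - 5n² + 4.
The constant term is u(0) = 4.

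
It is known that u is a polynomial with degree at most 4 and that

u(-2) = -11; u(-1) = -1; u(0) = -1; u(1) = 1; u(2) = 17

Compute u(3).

First differences: 10, 0, 2, 16. Second differences: -10, 2, 14. Third differences: 12, 12.
Level-3 differences are constant, so u has degree 3.
Fitting a degree-3 polynomial gives u(t) = 2t³ + t² - t - 1.
Then u(3) = 59.

59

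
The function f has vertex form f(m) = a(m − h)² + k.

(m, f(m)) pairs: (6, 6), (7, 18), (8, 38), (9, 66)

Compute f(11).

146

First differences 12, 20, 28; second difference 8 = 2a, so a = 4.
Expanding, the m-coefficient is −2ah = -8h; matching it to the data gives h = 5, and then k = 2.
So f(m) = 4(m − 5)² + 2.
f(11) = 4·6² + 2 = 146.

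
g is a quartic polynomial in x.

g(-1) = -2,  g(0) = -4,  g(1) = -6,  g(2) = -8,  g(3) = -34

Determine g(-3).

Write g(x) = ax^4 + bx³ + cx² + dx + e; the 5 given values yield a linear system in the 5 coefficients.
Solving, g(x) = -x^4 + 2x³ + x² - 4x - 4.
Then g(-3) = -118.

-118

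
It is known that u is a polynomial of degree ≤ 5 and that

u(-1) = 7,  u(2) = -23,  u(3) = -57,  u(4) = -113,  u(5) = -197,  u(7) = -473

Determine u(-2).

13

Write u(t) = at^5 + bt^4 + ct³ + dt² + et + p; the 6 given values yield a linear system in the 6 coefficients.
Solving, the top 2 coefficients vanish, and u(t) = -t³ - 2t² - 5t + 3.
Then u(-2) = 13.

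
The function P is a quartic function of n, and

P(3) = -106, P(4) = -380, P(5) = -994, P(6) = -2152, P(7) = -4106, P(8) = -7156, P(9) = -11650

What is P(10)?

First differences: -274, -614, -1158, -1954, -3050, -4494. Second differences: -340, -544, -796, -1096, -1444. Third differences: -204, -252, -300, -348. Fourth differences: -48, -48, -48.
Level-4 differences are constant, so P has degree 4.
Fitting a degree-4 polynomial gives P(n) = -2n^4 + 2n³ + 2n - 4.
Then P(10) = -17984.

-17984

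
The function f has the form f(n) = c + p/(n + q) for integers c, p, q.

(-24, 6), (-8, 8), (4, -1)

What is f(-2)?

(f(n) − c)(n + q) = p for each data point; the three points give a linear system in c and q, then p follows.
Solving: c = 5, q = 0, p = -24, so f(n) = 5 − 24/(n + 0).
Then f(-2) = 5 − 24/(-2) = 17.

17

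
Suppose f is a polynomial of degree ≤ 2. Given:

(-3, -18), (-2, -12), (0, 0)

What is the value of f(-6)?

Write f(t) = at² + bt + c; the 3 given values yield a linear system in the 3 coefficients.
Solving, the leading coefficient vanishes, and f(t) = 6t.
Then f(-6) = -36.

-36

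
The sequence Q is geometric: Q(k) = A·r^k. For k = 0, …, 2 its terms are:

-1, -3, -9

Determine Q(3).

Consecutive ratio: -3/(-1) = 3, and -9/(-3) = 3, so r = 3.
Then A·3^0 = -1 gives A = -1, and Q(k) = -1·3^k.
Q(3) = -1·3^3 = -27.

-27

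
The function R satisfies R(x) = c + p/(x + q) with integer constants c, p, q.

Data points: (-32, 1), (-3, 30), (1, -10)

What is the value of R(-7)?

(R(x) − c)(x + q) = p for each data point; the three points give a linear system in c and q, then p follows.
Solving: c = 0, q = 2, p = -30, so R(x) = -30/(x + 2).
Then R(-7) = 0 − 30/(-5) = 6.

6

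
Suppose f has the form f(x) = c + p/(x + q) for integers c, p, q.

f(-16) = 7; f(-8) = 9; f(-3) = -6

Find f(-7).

10

(f(x) − c)(x + q) = p for each data point; the three points give a linear system in c and q, then p follows.
Solving: c = 6, q = 4, p = -12, so f(x) = 6 − 12/(x + 4).
Then f(-7) = 6 − 12/(-3) = 10.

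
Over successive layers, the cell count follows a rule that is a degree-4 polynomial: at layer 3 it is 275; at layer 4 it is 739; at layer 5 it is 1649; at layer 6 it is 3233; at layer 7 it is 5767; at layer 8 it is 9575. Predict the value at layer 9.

15029

Write the value at n as h(n).
First differences: 464, 910, 1584, 2534, 3808. Second differences: 446, 674, 950, 1274. Third differences: 228, 276, 324. Fourth differences: 48, 48.
Level-4 differences are constant, so h has degree 4.
Extending the table by one column gives the next first difference 5454, so h(9) = 9575 + 5454 = 15029.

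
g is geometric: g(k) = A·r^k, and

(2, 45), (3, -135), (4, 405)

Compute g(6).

3645

Consecutive ratio: -135/45 = -3, and 405/(-135) = -3, so r = -3.
Then A·(-3)^2 = 45 gives A = 5, and g(k) = 5·(-3)^k.
g(6) = 5·(-3)^6 = 3645.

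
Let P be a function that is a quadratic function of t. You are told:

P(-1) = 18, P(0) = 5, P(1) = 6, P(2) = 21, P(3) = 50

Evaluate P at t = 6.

221

First differences: -13, 1, 15, 29. Second differences: 14, 14, 14.
Level-2 differences are constant, so P has degree 2.
Fitting a degree-2 polynomial gives P(t) = 7t² - 6t + 5.
Then P(6) = 221.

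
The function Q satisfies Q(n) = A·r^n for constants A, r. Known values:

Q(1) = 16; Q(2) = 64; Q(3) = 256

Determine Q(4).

Consecutive ratio: 64/16 = 4, and 256/64 = 4, so r = 4.
Then A·4^1 = 16 gives A = 4, and Q(n) = 4·4^n.
Q(4) = 4·4^4 = 1024.

1024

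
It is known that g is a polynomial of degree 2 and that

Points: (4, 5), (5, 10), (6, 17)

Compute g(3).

2

Write g(k) = ak² + bk + c; the 3 given values yield a linear system in the 3 coefficients.
Solving, g(k) = k² - 4k + 5.
Then g(3) = 2.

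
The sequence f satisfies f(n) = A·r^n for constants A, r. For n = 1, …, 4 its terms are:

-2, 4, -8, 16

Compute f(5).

Consecutive ratio: 4/(-2) = -2, and -8/4 = -2, so r = -2.
Then A·(-2)^1 = -2 gives A = 1, and f(n) = 1·(-2)^n.
f(5) = 1·(-2)^5 = -32.

-32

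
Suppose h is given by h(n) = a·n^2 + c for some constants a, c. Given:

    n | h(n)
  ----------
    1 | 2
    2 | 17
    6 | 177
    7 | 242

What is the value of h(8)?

From h(1) = 2 and h(2) = 17: 1a + c = 2 and 4a + c = 17.
Subtracting: 3a = 15, so a = 5; then c = 2 − 5·1 = -3.
So h(n) = 5n² − 3, and h(8) = 317.

317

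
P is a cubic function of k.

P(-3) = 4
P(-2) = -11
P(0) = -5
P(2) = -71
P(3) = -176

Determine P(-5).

Write P(k) = ak³ + bk² + ck + d; the 5 given values yield a linear system in the 4 coefficients.
Solving, P(k) = -3k³ - 9k² - 3k - 5.
Then P(-5) = 160.

160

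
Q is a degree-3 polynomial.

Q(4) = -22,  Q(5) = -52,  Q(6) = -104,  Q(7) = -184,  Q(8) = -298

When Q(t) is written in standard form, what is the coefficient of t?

Write Q(t) = at³ + bt² + ct + d; the 5 given values yield a linear system in the 4 coefficients.
Solving, Q(t) = -t³ + 4t² - 5t - 2.
The coefficient of t is -5.

-5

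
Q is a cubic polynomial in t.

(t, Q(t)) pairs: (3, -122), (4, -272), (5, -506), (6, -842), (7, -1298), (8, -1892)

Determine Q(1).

-2

First differences: -150, -234, -336, -456, -594. Second differences: -84, -102, -120, -138. Third differences: -18, -18, -18.
Level-3 differences are constant, so Q has degree 3.
Fitting a degree-3 polynomial gives Q(t) = -3t³ - 6t² + 3t + 4.
Then Q(1) = -2.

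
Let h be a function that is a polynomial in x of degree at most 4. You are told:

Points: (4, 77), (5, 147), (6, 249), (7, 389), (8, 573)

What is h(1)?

-1

Write h(x) = ax^4 + bx³ + cx² + dx + e; the 5 given values yield a linear system in the 5 coefficients.
Solving, the leading coefficient vanishes, and h(x) = x³ + x² - 3.
Then h(1) = -1.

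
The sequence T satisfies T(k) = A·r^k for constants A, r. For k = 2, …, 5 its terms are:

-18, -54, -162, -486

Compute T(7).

-4374

Consecutive ratio: -54/(-18) = 3, and -162/(-54) = 3, so r = 3.
Then A·3^2 = -18 gives A = -2, and T(k) = -2·3^k.
T(7) = -2·3^7 = -4374.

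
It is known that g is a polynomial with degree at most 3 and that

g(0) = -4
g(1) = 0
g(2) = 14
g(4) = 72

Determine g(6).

Write g(k) = ak³ + bk² + ck + d; the 4 given values yield a linear system in the 4 coefficients.
Solving, the leading coefficient vanishes, and g(k) = 5k² - k - 4.
Then g(6) = 170.

170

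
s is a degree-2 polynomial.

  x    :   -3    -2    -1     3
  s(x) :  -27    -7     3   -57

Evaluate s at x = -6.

-147

Write s(x) = ax² + bx + c; the 4 given values yield a linear system in the 3 coefficients.
Solving, s(x) = -5x² - 5x + 3.
Then s(-6) = -147.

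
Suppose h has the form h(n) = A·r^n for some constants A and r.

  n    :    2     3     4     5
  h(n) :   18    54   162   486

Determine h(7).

4374

Consecutive ratio: 54/18 = 3, and 162/54 = 3, so r = 3.
Then A·3^2 = 18 gives A = 2, and h(n) = 2·3^n.
h(7) = 2·3^7 = 4374.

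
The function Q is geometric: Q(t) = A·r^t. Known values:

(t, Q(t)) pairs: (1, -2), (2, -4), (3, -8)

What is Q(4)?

Consecutive ratio: -4/(-2) = 2, and -8/(-4) = 2, so r = 2.
Then A·2^1 = -2 gives A = -1, and Q(t) = -1·2^t.
Q(4) = -1·2^4 = -16.

-16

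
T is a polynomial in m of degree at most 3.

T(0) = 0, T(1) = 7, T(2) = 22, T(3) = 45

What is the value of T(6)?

162

Write T(m) = am³ + bm² + cm + d; the 4 given values yield a linear system in the 4 coefficients.
Solving, the leading coefficient vanishes, and T(m) = 4m² + 3m.
Then T(6) = 162.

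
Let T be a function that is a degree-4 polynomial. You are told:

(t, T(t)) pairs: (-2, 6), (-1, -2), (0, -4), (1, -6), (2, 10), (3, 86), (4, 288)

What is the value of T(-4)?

184

Write T(t) = at^4 + bt³ + ct² + dt + e; the 7 given values yield a linear system in the 5 coefficients.
Solving, T(t) = t^4 + t³ - t² - 3t - 4.
Then T(-4) = 184.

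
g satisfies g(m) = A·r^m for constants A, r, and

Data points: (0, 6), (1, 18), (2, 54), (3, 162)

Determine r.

Consecutive ratio: 18/6 = 3, and 54/18 = 3, so r = 3.
Then A·3^0 = 6 gives A = 6, and g(m) = 6·3^m.

3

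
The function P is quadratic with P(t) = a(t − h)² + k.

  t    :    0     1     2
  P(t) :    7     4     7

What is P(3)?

First differences -3, 3; second difference 6 = 2a, so a = 3.
Expanding, the t-coefficient is −2ah = -6h; matching it to the data gives h = 1, and then k = 4.
So P(t) = 3(t − 1)² + 4.
P(3) = 3·2² + 4 = 16.

16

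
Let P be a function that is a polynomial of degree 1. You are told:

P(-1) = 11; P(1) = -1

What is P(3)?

-13

Write P(n) = an + b; the 2 given values yield a linear system in the 2 coefficients.
Solving, P(n) = -6n + 5.
Then P(3) = -13.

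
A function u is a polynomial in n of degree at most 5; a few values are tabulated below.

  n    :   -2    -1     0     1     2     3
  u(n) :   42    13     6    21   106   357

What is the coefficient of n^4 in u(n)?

2

Write u(n) = an^5 + bn^4 + cn³ + dn² + en + p; the 6 given values yield a linear system in the 6 coefficients.
Solving, the leading coefficient vanishes, and u(n) = 2n^4 + 4n³ + 9n² + 6.
The coefficient of n^4 is 2.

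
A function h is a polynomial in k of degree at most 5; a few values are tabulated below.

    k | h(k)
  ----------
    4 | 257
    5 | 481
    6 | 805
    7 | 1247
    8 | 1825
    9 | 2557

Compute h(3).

First differences: 224, 324, 442, 578, 732. Second differences: 100, 118, 136, 154. Third differences: 18, 18, 18.
Level-3 differences are constant, so h has degree 3.
Fitting a degree-3 polynomial gives h(k) = 3k³ + 5k² - 4k + 1.
Then h(3) = 115.

115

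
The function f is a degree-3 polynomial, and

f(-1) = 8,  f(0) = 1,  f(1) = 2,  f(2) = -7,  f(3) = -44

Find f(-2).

41

First differences: -7, 1, -9, -37. Second differences: 8, -10, -28. Third differences: -18, -18.
Level-3 differences are constant, so f has degree 3.
Fitting a degree-3 polynomial gives f(t) = -3t³ + 4t² + 1.
Then f(-2) = 41.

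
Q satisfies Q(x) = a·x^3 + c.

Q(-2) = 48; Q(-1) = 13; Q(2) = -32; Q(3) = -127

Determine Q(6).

From Q(-2) = 48 and Q(-1) = 13: -8a + c = 48 and -1a + c = 13.
Subtracting: 7a = -35, so a = -5; then c = 48 − (-5)·(-8) = 8.
So Q(x) = -5x³ + 8, and Q(6) = -1072.

-1072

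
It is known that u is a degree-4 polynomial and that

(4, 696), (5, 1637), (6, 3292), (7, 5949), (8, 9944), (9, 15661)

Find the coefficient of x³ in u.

4

First differences: 941, 1655, 2657, 3995, 5717. Second differences: 714, 1002, 1338, 1722. Third differences: 288, 336, 384. Fourth differences: 48, 48.
Level-4 differences are constant, so u has degree 4.
Fitting a degree-4 polynomial gives u(x) = 2x^4 + 4x³ - 5x² + 4x - 8.
The coefficient of x³ is 4.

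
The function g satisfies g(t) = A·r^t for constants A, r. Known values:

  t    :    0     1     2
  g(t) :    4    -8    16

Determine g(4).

64

Consecutive ratio: -8/4 = -2, and 16/(-8) = -2, so r = -2.
Then A·(-2)^0 = 4 gives A = 4, and g(t) = 4·(-2)^t.
g(4) = 4·(-2)^4 = 64.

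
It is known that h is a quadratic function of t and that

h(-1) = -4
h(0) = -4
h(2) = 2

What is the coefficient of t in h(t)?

Write h(t) = at² + bt + c; the 3 given values yield a linear system in the 3 coefficients.
Solving, h(t) = t² + t - 4.
The coefficient of t is 1.

1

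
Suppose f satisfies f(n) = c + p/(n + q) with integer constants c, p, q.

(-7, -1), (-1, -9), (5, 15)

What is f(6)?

(f(n) − c)(n + q) = p for each data point; the three points give a linear system in c and q, then p follows.
Solving: c = 3, q = -2, p = 36, so f(n) = 3 + 36/(n − 2).
Then f(6) = 3 + 36/4 = 12.

12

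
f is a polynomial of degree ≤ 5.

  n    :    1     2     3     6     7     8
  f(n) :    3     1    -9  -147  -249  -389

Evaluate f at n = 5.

Write f(n) = an^5 + bn^4 + cn³ + dn² + en + p; the 6 given values yield a linear system in the 6 coefficients.
Solving, the top 2 coefficients vanish, and f(n) = -n³ + 2n² - n + 3.
Then f(5) = -77.

-77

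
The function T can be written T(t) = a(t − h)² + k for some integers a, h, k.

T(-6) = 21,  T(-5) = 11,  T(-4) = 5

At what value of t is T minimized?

-3

First differences -10, -6; second difference 4 = 2a, so a = 2.
Expanding, the t-coefficient is −2ah = -4h; matching it to the data gives h = -3, and then k = 3.
So T(t) = 2(t + 3)² + 3.
Hence h = -3.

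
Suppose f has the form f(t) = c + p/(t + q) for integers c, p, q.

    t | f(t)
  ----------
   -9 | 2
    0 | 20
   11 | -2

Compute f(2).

-20

(f(t) − c)(t + q) = p for each data point; the three points give a linear system in c and q, then p follows.
Solving: c = 0, q = -1, p = -20, so f(t) = -20/(t − 1).
Then f(2) = 0 − 20/1 = -20.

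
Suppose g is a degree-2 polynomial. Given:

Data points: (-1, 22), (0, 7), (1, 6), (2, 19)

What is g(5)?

First differences: -15, -1, 13. Second differences: 14, 14.
Level-2 differences are constant, so g has degree 2.
Fitting a degree-2 polynomial gives g(t) = 7t² - 8t + 7.
Then g(5) = 142.

142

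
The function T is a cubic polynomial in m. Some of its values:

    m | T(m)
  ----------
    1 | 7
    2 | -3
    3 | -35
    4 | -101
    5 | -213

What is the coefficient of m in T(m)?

1

Write T(m) = am³ + bm² + cm + d; the 5 given values yield a linear system in the 4 coefficients.
Solving, T(m) = -2m³ + m² + m + 7.
The coefficient of m is 1.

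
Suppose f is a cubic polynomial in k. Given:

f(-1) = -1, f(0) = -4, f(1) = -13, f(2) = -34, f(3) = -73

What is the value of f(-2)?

First differences: -3, -9, -21, -39. Second differences: -6, -12, -18. Third differences: -6, -6.
Level-3 differences are constant, so f has degree 3.
Fitting a degree-3 polynomial gives f(k) = -k³ - 3k² - 5k - 4.
Then f(-2) = 2.

2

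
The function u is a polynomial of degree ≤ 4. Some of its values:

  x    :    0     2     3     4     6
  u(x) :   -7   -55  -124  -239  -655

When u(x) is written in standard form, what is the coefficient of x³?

-2

Write u(x) = ax^4 + bx³ + cx² + dx + e; the 5 given values yield a linear system in the 5 coefficients.
Solving, the leading coefficient vanishes, and u(x) = -2x³ - 5x² - 6x - 7.
The coefficient of x³ is -2.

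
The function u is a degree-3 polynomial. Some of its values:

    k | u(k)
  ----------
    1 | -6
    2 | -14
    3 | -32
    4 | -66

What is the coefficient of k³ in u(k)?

Write u(k) = ak³ + bk² + ck + d; the 4 given values yield a linear system in the 4 coefficients.
Solving, u(k) = -k³ + k² - 4k - 2.
The coefficient of k³ is -1.

-1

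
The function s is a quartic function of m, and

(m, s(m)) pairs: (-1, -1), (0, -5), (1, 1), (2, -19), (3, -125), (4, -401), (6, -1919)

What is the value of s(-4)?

71

Write s(m) = am^4 + bm³ + cm² + dm + e; the 7 given values yield a linear system in the 5 coefficients.
Solving, s(m) = -m^4 - 4m³ + 6m² + 5m - 5.
Then s(-4) = 71.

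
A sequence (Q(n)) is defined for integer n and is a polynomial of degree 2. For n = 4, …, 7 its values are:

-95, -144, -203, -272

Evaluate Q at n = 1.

First differences: -49, -59, -69. Second differences: -10, -10.
Level-2 differences are constant, so Q has degree 2.
Fitting a degree-2 polynomial gives Q(n) = -5n² - 4n + 1.
Then Q(1) = -8.

-8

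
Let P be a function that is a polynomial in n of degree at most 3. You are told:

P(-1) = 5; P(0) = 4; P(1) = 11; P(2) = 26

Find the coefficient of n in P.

3

Write P(n) = an³ + bn² + cn + d; the 4 given values yield a linear system in the 4 coefficients.
Solving, the leading coefficient vanishes, and P(n) = 4n² + 3n + 4.
The coefficient of n is 3.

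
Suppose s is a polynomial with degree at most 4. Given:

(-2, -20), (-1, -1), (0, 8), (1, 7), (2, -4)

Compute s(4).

-56

Write s(n) = an^4 + bn³ + cn² + dn + e; the 5 given values yield a linear system in the 5 coefficients.
Solving, the top 2 coefficients vanish, and s(n) = -5n² + 4n + 8.
Then s(4) = -56.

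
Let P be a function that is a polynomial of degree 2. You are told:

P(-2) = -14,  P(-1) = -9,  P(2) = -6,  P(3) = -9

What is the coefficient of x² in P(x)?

-1

Write P(x) = ax² + bx + c; the 4 given values yield a linear system in the 3 coefficients.
Solving, P(x) = -x² + 2x - 6.
The coefficient of x² is -1.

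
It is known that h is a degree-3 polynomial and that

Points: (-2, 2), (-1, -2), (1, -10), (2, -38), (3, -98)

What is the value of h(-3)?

Write h(k) = ak³ + bk² + ck + d; the 5 given values yield a linear system in the 4 coefficients.
Solving, h(k) = -2k³ - 4k² - 2k - 2.
Then h(-3) = 22.

22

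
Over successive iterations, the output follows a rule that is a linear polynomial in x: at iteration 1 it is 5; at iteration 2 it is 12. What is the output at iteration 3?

Write the value at x as f(x).
Write f(x) = ax + b; the 2 given values yield a linear system in the 2 coefficients.
Solving, f(x) = 7x - 2.
Then f(3) = 19.

19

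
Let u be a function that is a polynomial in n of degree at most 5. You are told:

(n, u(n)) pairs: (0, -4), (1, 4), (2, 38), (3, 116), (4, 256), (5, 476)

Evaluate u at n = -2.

-14

Write u(n) = an^5 + bn^4 + cn³ + dn² + en + p; the 6 given values yield a linear system in the 6 coefficients.
Solving, the top 2 coefficients vanish, and u(n) = 3n³ + 4n² + n - 4.
Then u(-2) = -14.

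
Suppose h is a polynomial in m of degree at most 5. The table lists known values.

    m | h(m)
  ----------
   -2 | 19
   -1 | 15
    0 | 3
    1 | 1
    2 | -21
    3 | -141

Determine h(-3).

Write h(m) = am^5 + bm^4 + cm³ + dm² + em + p; the 6 given values yield a linear system in the 6 coefficients.
Solving, the leading coefficient vanishes, and h(m) = -2m^4 - m³ + 7m² - 6m + 3.
Then h(-3) = -51.

-51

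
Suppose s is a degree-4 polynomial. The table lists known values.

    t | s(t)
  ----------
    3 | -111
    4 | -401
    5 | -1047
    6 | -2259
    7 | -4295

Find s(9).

Write s(t) = at^4 + bt³ + ct² + dt + e; the 5 given values yield a linear system in the 5 coefficients.
Solving, s(t) = -2t^4 + t³ + 4t² - 5t + 3.
Then s(9) = -12111.

-12111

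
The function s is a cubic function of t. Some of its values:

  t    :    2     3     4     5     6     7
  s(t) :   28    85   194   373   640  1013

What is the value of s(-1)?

Write s(t) = at³ + bt² + ct + d; the 6 given values yield a linear system in the 4 coefficients.
Solving, s(t) = 3t³ - t² + 5t - 2.
Then s(-1) = -11.

-11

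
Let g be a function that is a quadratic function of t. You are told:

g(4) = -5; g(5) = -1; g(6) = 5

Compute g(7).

Write g(t) = at² + bt + c; the 3 given values yield a linear system in the 3 coefficients.
Solving, g(t) = t² - 5t - 1.
Then g(7) = 13.

13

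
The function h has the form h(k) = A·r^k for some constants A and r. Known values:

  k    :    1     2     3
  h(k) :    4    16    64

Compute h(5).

Consecutive ratio: 16/4 = 4, and 64/16 = 4, so r = 4.
Then A·4^1 = 4 gives A = 1, and h(k) = 1·4^k.
h(5) = 1·4^5 = 1024.

1024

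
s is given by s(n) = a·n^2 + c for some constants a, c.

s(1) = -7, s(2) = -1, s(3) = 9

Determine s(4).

From s(1) = -7 and s(2) = -1: 1a + c = -7 and 4a + c = -1.
Subtracting: 3a = 6, so a = 2; then c = -7 − 2·1 = -9.
So s(n) = 2n² − 9, and s(4) = 23.

23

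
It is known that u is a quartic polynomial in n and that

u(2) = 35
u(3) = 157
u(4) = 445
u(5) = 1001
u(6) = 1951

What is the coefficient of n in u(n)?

-5

Write u(n) = an^4 + bn³ + cn² + dn + e; the 5 given values yield a linear system in the 5 coefficients.
Solving, u(n) = n^4 + 3n³ + n² - 5n + 1.
The coefficient of n is -5.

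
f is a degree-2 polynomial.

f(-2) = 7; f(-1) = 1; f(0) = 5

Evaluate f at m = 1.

Write f(m) = am² + bm + c; the 3 given values yield a linear system in the 3 coefficients.
Solving, f(m) = 5m² + 9m + 5.
Then f(1) = 19.

19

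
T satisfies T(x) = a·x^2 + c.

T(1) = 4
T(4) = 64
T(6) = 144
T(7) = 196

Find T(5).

100

From T(1) = 4 and T(4) = 64: 1a + c = 4 and 16a + c = 64.
Subtracting: 15a = 60, so a = 4; then c = 4 − 4·1 = 0.
So T(x) = 4x² + 0, and T(5) = 100.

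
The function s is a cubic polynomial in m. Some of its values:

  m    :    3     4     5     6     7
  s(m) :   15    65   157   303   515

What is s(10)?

Write s(m) = am³ + bm² + cm + d; the 5 given values yield a linear system in the 4 coefficients.
Solving, s(m) = 2m³ - 3m² - 3m - 3.
Then s(10) = 1667.

1667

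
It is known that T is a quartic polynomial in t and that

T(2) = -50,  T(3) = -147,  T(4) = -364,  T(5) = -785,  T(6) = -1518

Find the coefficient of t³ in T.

Write T(t) = at^4 + bt³ + ct² + dt + e; the 5 given values yield a linear system in the 5 coefficients.
Solving, T(t) = -t^4 - 5t² - 7t.
The coefficient of t³ is 0.

0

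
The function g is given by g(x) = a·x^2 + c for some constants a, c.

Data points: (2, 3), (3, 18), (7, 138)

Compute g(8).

183

From g(2) = 3 and g(3) = 18: 4a + c = 3 and 9a + c = 18.
Subtracting: 5a = 15, so a = 3; then c = 3 − 3·4 = -9.
So g(x) = 3x² − 9, and g(8) = 183.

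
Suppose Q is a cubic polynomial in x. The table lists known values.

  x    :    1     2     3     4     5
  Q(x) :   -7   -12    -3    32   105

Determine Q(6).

228

First differences: -5, 9, 35, 73. Second differences: 14, 26, 38. Third differences: 12, 12.
Level-3 differences are constant, so Q has degree 3.
Extending the table by one column gives the next first difference 123, so Q(6) = 105 + 123 = 228.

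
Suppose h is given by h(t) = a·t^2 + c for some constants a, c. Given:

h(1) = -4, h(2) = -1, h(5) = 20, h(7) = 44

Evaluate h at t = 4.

From h(1) = -4 and h(2) = -1: 1a + c = -4 and 4a + c = -1.
Subtracting: 3a = 3, so a = 1; then c = -4 − 1·1 = -5.
So h(t) = 1t² − 5, and h(4) = 11.

11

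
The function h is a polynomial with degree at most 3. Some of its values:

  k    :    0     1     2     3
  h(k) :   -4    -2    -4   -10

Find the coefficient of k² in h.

-2

First differences: 2, -2, -6. Second differences: -4, -4.
Level-2 differences are constant, so h has degree 2.
Fitting a degree-2 polynomial gives h(k) = -2k² + 4k - 4.
The coefficient of k² is -2.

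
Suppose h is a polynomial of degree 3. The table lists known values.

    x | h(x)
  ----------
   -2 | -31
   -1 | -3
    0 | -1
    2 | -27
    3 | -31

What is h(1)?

-13

Write h(x) = ax³ + bx² + cx + d; the 5 given values yield a linear system in the 4 coefficients.
Solving, h(x) = 2x³ - 7x² - 7x - 1.
Then h(1) = -13.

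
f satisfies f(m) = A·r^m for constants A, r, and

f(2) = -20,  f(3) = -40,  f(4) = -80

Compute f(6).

Consecutive ratio: -40/(-20) = 2, and -80/(-40) = 2, so r = 2.
Then A·2^2 = -20 gives A = -5, and f(m) = -5·2^m.
f(6) = -5·2^6 = -320.

-320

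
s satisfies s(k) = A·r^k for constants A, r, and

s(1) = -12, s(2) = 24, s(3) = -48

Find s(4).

96

Consecutive ratio: 24/(-12) = -2, and -48/24 = -2, so r = -2.
Then A·(-2)^1 = -12 gives A = 6, and s(k) = 6·(-2)^k.
s(4) = 6·(-2)^4 = 96.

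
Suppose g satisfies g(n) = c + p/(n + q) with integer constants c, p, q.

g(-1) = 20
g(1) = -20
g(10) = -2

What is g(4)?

(g(n) − c)(n + q) = p for each data point; the three points give a linear system in c and q, then p follows.
Solving: c = 0, q = 0, p = -20, so g(n) = -20/(n + 0).
Then g(4) = 0 − 20/4 = -5.

-5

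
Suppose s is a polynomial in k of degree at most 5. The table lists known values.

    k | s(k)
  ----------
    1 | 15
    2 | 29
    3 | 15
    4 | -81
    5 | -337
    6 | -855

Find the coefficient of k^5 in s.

0

First differences: 14, -14, -96, -256, -518. Second differences: -28, -82, -160, -262. Third differences: -54, -78, -102. Fourth differences: -24, -24.
Level-4 differences are constant, so s has degree 4.
Fitting a degree-4 polynomial gives s(k) = -k^4 + k³ + 5k² + 7k + 3.
The coefficient of k^5 is 0.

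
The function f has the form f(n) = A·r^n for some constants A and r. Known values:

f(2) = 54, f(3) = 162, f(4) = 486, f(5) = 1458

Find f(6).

Consecutive ratio: 162/54 = 3, and 486/162 = 3, so r = 3.
Then A·3^2 = 54 gives A = 6, and f(n) = 6·3^n.
f(6) = 6·3^6 = 4374.

4374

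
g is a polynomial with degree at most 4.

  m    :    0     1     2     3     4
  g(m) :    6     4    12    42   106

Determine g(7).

First differences: -2, 8, 30, 64. Second differences: 10, 22, 34. Third differences: 12, 12.
Level-3 differences are constant, so g has degree 3.
Fitting a degree-3 polynomial gives g(m) = 2m³ - m² - 3m + 6.
Then g(7) = 622.

622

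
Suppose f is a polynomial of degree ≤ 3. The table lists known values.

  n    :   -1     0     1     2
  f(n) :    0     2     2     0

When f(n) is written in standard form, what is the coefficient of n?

1

Write f(n) = an³ + bn² + cn + d; the 4 given values yield a linear system in the 4 coefficients.
Solving, the leading coefficient vanishes, and f(n) = -n² + n + 2.
The coefficient of n is 1.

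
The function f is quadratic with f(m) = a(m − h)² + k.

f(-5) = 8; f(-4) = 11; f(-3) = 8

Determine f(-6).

First differences 3, -3; second difference -6 = 2a, so a = -3.
Expanding, the m-coefficient is −2ah = 6h; matching it to the data gives h = -4, and then k = 11.
So f(m) = -3(m + 4)² + 11.
f(-6) = -3·(-2)² + 11 = -1.

-1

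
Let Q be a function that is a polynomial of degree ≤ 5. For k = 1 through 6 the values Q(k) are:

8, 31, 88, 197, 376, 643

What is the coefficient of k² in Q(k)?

Write Q(k) = ak^5 + bk^4 + ck³ + dk² + ek + p; the 6 given values yield a linear system in the 6 coefficients.
Solving, the top 2 coefficients vanish, and Q(k) = 3k³ - k² + 5k + 1.
The coefficient of k² is -1.

-1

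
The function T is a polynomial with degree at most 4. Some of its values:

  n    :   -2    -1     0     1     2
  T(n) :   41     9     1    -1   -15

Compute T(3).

Write T(n) = an^4 + bn³ + cn² + dn + e; the 5 given values yield a linear system in the 5 coefficients.
Solving, the leading coefficient vanishes, and T(n) = -3n³ + 3n² - 2n + 1.
Then T(3) = -59.

-59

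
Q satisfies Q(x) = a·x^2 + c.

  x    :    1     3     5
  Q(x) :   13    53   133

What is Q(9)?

From Q(1) = 13 and Q(3) = 53: 1a + c = 13 and 9a + c = 53.
Subtracting: 8a = 40, so a = 5; then c = 13 − 5·1 = 8.
So Q(x) = 5x² + 8, and Q(9) = 413.

413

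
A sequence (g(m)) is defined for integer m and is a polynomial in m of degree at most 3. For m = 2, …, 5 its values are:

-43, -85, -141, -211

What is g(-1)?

First differences: -42, -56, -70. Second differences: -14, -14.
Level-2 differences are constant, so g has degree 2.
Fitting a degree-2 polynomial gives g(m) = -7m² - 7m - 1.
Then g(-1) = -1.

-1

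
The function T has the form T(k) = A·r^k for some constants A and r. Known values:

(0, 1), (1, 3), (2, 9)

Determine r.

3

Consecutive ratio: 3/1 = 3, and 9/3 = 3, so r = 3.
Then A·3^0 = 1 gives A = 1, and T(k) = 1·3^k.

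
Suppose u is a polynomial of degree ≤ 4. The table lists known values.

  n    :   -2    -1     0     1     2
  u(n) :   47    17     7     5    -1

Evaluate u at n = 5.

-163

First differences: -30, -10, -2, -6. Second differences: 20, 8, -4. Third differences: -12, -12.
Level-3 differences are constant, so u has degree 3.
Fitting a degree-3 polynomial gives u(n) = -2n³ + 4n² - 4n + 7.
Then u(5) = -163.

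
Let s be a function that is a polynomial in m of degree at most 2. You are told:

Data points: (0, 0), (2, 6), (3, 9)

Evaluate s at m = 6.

18

Write s(m) = am² + bm + c; the 3 given values yield a linear system in the 3 coefficients.
Solving, the leading coefficient vanishes, and s(m) = 3m.
Then s(6) = 18.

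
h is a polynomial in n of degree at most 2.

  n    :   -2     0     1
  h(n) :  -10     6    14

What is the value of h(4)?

Write h(n) = an² + bn + c; the 3 given values yield a linear system in the 3 coefficients.
Solving, the leading coefficient vanishes, and h(n) = 8n + 6.
Then h(4) = 38.

38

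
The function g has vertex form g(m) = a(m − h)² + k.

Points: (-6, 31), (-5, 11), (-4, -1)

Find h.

-3

First differences -20, -12; second difference 8 = 2a, so a = 4.
Expanding, the m-coefficient is −2ah = -8h; matching it to the data gives h = -3, and then k = -5.
So g(m) = 4(m + 3)² − 5.
Hence h = -3.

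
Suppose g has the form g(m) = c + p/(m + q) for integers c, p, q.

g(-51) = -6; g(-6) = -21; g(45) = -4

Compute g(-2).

43

(g(m) − c)(m + q) = p for each data point; the three points give a linear system in c and q, then p follows.
Solving: c = -5, q = 3, p = 48, so g(m) = -5 + 48/(m + 3).
Then g(-2) = -5 + 48/1 = 43.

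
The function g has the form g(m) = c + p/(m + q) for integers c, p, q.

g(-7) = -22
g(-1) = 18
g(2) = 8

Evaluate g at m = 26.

(g(m) − c)(m + q) = p for each data point; the three points give a linear system in c and q, then p follows.
Solving: c = -2, q = 4, p = 60, so g(m) = -2 + 60/(m + 4).
Then g(26) = -2 + 60/30 = 0.

0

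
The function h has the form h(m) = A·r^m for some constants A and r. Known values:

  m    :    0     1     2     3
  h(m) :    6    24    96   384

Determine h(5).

6144

Consecutive ratio: 24/6 = 4, and 96/24 = 4, so r = 4.
Then A·4^0 = 6 gives A = 6, and h(m) = 6·4^m.
h(5) = 6·4^5 = 6144.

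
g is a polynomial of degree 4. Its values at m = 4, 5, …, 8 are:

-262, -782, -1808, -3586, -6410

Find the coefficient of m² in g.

Write g(m) = am^4 + bm³ + cm² + dm + e; the 5 given values yield a linear system in the 5 coefficients.
Solving, g(m) = -2m^4 + 3m³ + 4m² - m - 2.
The coefficient of m² is 4.

4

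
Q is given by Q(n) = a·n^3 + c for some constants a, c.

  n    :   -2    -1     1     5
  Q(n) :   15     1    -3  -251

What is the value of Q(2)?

-17

From Q(-2) = 15 and Q(-1) = 1: -8a + c = 15 and -1a + c = 1.
Subtracting: 7a = -14, so a = -2; then c = 15 − (-2)·(-8) = -1.
So Q(n) = -2n³ − 1, and Q(2) = -17.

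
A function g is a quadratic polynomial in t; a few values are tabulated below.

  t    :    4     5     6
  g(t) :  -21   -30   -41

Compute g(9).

-86

Write g(t) = at² + bt + c; the 3 given values yield a linear system in the 3 coefficients.
Solving, g(t) = -t² - 5.
Then g(9) = -86.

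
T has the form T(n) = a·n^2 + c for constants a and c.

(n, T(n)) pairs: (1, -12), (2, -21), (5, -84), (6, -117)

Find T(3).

-36

From T(1) = -12 and T(2) = -21: 1a + c = -12 and 4a + c = -21.
Subtracting: 3a = -9, so a = -3; then c = -12 − (-3)·1 = -9.
So T(n) = -3n² − 9, and T(3) = -36.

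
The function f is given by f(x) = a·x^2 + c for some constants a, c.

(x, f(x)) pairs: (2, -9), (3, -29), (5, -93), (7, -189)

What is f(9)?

-317

From f(2) = -9 and f(3) = -29: 4a + c = -9 and 9a + c = -29.
Subtracting: 5a = -20, so a = -4; then c = -9 − (-4)·4 = 7.
So f(x) = -4x² + 7, and f(9) = -317.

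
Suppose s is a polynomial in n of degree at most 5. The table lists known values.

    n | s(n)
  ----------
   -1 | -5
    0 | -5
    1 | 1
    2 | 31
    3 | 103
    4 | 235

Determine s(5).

First differences: 0, 6, 30, 72, 132. Second differences: 6, 24, 42, 60. Third differences: 18, 18, 18.
Level-3 differences are constant, so s has degree 3.
Fitting a degree-3 polynomial gives s(n) = 3n³ + 3n² - 5.
Then s(5) = 445.

445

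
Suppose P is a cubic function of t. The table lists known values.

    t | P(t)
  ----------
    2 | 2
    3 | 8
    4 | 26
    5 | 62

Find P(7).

Write P(t) = at³ + bt² + ct + d; the 4 given values yield a linear system in the 4 coefficients.
Solving, P(t) = t³ - 3t² + 2t + 2.
Then P(7) = 212.

212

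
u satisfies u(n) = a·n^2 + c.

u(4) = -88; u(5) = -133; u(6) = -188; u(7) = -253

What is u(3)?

-53

From u(4) = -88 and u(5) = -133: 16a + c = -88 and 25a + c = -133.
Subtracting: 9a = -45, so a = -5; then c = -88 − (-5)·16 = -8.
So u(n) = -5n² − 8, and u(3) = -53.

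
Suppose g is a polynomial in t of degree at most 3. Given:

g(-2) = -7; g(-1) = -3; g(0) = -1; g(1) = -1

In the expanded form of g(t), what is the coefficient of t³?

Write g(t) = at³ + bt² + ct + d; the 4 given values yield a linear system in the 4 coefficients.
Solving, the leading coefficient vanishes, and g(t) = -t² + t - 1.
The coefficient of t³ is 0.

0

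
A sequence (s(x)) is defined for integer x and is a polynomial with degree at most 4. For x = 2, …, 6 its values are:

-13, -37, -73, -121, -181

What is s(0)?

First differences: -24, -36, -48, -60. Second differences: -12, -12, -12.
Level-2 differences are constant, so s has degree 2.
Fitting a degree-2 polynomial gives s(x) = -6x² + 6x - 1.
The constant term is s(0) = -1.

-1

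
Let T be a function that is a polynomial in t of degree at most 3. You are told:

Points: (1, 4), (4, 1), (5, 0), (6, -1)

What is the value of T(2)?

3

Write T(t) = at³ + bt² + ct + d; the 4 given values yield a linear system in the 4 coefficients.
Solving, the top 2 coefficients vanish, and T(t) = -t + 5.
Then T(2) = 3.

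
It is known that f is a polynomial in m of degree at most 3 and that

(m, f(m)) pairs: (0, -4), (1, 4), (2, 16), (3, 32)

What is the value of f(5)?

76

First differences: 8, 12, 16. Second differences: 4, 4.
Level-2 differences are constant, so f has degree 2.
Fitting a degree-2 polynomial gives f(m) = 2m² + 6m - 4.
Then f(5) = 76.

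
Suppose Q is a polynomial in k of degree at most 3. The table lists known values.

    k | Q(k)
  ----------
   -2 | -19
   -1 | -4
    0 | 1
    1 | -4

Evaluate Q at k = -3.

-44

First differences: 15, 5, -5. Second differences: -10, -10.
Level-2 differences are constant, so Q has degree 2.
Fitting a degree-2 polynomial gives Q(k) = -5k² + 1.
Then Q(-3) = -44.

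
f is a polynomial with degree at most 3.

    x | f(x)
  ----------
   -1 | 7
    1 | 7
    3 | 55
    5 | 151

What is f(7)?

295

Write f(x) = ax³ + bx² + cx + d; the 4 given values yield a linear system in the 4 coefficients.
Solving, the leading coefficient vanishes, and f(x) = 6x² + 1.
Then f(7) = 295.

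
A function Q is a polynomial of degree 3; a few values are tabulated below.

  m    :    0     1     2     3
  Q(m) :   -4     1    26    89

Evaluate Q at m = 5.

Write Q(m) = am³ + bm² + cm + d; the 4 given values yield a linear system in the 4 coefficients.
Solving, Q(m) = 3m³ + m² + m - 4.
Then Q(5) = 401.

401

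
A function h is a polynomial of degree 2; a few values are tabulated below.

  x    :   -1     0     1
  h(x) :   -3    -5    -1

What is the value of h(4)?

Write h(x) = ax² + bx + c; the 3 given values yield a linear system in the 3 coefficients.
Solving, h(x) = 3x² + x - 5.
Then h(4) = 47.

47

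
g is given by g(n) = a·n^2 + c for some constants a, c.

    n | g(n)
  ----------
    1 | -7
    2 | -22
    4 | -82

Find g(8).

-322

From g(1) = -7 and g(2) = -22: 1a + c = -7 and 4a + c = -22.
Subtracting: 3a = -15, so a = -5; then c = -7 − (-5)·1 = -2.
So g(n) = -5n² − 2, and g(8) = -322.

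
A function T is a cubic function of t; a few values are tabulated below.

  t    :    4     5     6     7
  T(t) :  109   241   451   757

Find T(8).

Write T(t) = at³ + bt² + ct + d; the 4 given values yield a linear system in the 4 coefficients.
Solving, T(t) = 3t³ - 6t² + 3t + 1.
Then T(8) = 1177.

1177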